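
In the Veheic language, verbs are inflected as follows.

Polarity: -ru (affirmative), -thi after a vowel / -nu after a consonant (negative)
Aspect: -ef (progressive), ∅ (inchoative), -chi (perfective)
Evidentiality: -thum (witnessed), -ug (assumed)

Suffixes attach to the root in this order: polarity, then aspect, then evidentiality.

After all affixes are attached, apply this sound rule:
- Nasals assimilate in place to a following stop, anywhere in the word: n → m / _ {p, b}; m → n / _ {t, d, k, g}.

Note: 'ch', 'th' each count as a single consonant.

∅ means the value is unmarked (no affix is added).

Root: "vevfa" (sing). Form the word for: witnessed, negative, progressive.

Attach polarity negative -thi (after vowel 'a') → vevfathi.
Attach aspect progressive -ef → vevfathief.
Attach evidentiality witnessed -thum → vevfathiefthum.
Nasal assimilation: no change.

vevfathiefthum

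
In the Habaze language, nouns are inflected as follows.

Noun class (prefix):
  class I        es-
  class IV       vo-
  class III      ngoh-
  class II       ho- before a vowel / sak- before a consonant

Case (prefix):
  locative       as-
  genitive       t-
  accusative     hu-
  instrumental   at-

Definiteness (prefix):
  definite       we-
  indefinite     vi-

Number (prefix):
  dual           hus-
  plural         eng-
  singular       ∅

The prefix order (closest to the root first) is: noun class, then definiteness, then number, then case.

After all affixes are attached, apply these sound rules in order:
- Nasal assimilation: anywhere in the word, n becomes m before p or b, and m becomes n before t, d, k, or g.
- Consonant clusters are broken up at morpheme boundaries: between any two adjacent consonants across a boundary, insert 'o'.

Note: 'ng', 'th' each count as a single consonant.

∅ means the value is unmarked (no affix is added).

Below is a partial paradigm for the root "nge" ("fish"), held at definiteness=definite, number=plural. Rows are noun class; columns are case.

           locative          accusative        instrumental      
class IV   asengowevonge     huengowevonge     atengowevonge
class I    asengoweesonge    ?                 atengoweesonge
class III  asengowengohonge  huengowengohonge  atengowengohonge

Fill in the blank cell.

huengoweesonge

Attach noun class class I es- → esnge.
Attach definiteness definite we- → weesnge.
Attach number plural eng- → engweesnge.
Attach case accusative hu- → huengweesnge.
Nasal assimilation: no change.
Apply epenthesis: huengweesnge → huengoweesonge.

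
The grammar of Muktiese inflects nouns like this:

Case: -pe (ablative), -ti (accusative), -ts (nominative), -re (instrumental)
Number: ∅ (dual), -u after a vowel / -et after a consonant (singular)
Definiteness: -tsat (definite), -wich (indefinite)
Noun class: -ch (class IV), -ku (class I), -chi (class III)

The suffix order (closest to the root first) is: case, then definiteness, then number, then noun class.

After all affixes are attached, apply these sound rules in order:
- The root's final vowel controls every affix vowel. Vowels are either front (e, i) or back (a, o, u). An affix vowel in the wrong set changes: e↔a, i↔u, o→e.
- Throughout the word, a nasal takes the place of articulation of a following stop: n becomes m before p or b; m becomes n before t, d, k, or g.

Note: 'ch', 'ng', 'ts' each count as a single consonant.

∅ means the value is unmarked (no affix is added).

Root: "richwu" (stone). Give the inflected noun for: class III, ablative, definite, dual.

richwupatsatchu

Attach case ablative -pe → richwupe.
Attach definiteness definite -tsat → richwupetsat.
number = dual: zero marking, form stays richwupetsat.
Attach noun class class III -chi → richwupetsatchi.
Apply vowel harmony: richwupetsatchi → richwupatsatchu.
Nasal assimilation: no change.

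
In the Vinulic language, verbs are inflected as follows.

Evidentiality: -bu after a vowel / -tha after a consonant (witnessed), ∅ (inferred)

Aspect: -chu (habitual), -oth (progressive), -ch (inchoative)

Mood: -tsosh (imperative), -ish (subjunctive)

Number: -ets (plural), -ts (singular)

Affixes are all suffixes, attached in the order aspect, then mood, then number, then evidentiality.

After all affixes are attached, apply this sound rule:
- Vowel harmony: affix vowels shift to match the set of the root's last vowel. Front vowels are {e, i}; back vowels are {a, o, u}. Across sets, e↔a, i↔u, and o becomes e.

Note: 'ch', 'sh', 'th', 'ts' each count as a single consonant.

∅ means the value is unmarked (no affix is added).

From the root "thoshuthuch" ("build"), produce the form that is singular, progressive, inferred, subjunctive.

Attach aspect progressive -oth → thoshuthuchoth.
Attach mood subjunctive -ish → thoshuthuchothish.
Attach number singular -ts → thoshuthuchothishts.
evidentiality = inferred: zero marking, form stays thoshuthuchothishts.
Apply vowel harmony: thoshuthuchothishts → thoshuthuchothushts.

thoshuthuchothushts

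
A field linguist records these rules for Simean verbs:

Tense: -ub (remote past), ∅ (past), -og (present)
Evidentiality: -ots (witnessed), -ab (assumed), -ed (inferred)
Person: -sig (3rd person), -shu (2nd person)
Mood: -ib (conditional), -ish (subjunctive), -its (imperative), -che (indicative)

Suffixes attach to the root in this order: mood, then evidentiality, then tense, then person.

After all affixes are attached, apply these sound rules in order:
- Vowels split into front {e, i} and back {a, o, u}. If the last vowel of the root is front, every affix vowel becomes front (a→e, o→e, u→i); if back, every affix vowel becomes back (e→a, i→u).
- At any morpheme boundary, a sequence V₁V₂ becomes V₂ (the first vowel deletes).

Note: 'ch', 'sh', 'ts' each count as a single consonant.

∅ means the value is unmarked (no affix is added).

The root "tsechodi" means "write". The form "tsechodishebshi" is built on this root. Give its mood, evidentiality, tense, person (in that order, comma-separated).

subjunctive, assumed, past, 2nd person

Segment: tsechodi-ish-ab-shu.
mood: -ish → subjunctive.
evidentiality: -ab → assumed.
tense: ∅ → past.
person: -shu → 2nd person.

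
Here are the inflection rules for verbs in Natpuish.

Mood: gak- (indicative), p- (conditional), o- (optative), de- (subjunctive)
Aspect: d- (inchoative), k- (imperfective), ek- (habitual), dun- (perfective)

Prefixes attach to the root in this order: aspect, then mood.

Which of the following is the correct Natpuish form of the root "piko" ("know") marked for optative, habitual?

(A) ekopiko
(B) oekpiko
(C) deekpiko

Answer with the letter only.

Attach aspect habitual ek- → ekpiko.
Attach mood optative o- → oekpiko.
So the correct form is oekpiko, option (B).
(C) deekpiko is wrong: it uses subjunctive instead of optative for mood.
(A) ekopiko is wrong: it has the affixes in the wrong order.

B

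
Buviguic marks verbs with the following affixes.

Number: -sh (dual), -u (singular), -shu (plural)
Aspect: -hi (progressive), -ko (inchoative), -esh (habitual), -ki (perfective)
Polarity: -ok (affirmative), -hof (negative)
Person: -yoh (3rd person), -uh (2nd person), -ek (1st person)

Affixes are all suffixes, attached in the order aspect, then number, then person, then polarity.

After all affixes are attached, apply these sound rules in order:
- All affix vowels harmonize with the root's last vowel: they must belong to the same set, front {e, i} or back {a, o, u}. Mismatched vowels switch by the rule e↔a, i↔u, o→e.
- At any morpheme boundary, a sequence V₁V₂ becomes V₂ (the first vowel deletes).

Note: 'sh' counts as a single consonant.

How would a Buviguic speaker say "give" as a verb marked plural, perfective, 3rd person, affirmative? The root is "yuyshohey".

Attach aspect perfective -ki → yuyshoheyki.
Attach number plural -shu → yuyshoheykishu.
Attach person 3rd person -yoh → yuyshoheykishuyoh.
Attach polarity affirmative -ok → yuyshoheykishuyohok.
Apply vowel harmony: yuyshoheykishuyohok → yuyshoheykishiyehek.
Vowel deletion: no change.

yuyshoheykishiyehek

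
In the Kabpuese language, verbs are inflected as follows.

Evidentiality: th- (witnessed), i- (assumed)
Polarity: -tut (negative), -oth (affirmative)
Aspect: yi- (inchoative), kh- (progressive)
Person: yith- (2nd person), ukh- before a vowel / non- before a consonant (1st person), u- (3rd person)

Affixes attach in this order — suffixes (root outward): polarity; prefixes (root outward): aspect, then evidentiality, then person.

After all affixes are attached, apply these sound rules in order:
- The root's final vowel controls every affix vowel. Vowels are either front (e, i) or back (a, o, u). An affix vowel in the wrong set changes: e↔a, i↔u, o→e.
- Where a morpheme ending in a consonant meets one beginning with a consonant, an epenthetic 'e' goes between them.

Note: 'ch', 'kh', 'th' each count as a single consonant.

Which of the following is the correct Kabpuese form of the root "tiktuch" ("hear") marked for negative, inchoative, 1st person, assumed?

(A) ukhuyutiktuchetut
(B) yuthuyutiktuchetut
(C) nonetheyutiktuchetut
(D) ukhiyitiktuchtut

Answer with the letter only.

Attach aspect inchoative yi- → yitiktuch.
Attach evidentiality assumed i- → iyitiktuch.
Attach person 1st person ukh- (before vowel 'i') → ukhiyitiktuch.
Attach polarity negative -tut → ukhiyitiktuchtut.
Apply vowel harmony: ukhiyitiktuchtut → ukhuyutiktuchtut.
Apply epenthesis: ukhuyutiktuchtut → ukhuyutiktuchetut.
So the correct form is ukhuyutiktuchetut, option (A).
(B) yuthuyutiktuchetut is wrong: it uses 2nd person instead of 1st person for person.
(C) nonetheyutiktuchetut is wrong: it uses witnessed instead of assumed for evidentiality.
(D) ukhiyitiktuchtut is wrong: it fails to apply the sound rule(s).

A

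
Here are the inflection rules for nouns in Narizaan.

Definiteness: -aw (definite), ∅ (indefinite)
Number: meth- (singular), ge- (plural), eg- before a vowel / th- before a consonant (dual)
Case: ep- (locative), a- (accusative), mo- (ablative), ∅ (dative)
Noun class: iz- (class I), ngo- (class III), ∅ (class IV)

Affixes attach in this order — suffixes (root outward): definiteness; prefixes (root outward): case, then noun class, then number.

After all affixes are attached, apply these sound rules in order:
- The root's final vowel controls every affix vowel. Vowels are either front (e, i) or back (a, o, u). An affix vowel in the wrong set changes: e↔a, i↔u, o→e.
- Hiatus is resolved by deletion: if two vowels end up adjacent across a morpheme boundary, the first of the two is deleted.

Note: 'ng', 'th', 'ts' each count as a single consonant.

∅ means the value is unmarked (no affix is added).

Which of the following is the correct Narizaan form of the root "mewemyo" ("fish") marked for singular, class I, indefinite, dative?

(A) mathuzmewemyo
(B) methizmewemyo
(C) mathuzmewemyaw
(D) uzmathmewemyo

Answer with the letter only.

case = dative: zero marking, form stays mewemyo.
Attach noun class class I iz- → izmewemyo.
Attach number singular meth- → methizmewemyo.
definiteness = indefinite: zero marking, form stays methizmewemyo.
Apply vowel harmony: methizmewemyo → mathuzmewemyo.
Vowel deletion: no change.
So the correct form is mathuzmewemyo, option (A).
(D) uzmathmewemyo is wrong: it has the affixes in the wrong order.
(C) mathuzmewemyaw is wrong: it uses definite instead of indefinite for definiteness.
(B) methizmewemyo is wrong: it fails to apply the sound rule(s).

A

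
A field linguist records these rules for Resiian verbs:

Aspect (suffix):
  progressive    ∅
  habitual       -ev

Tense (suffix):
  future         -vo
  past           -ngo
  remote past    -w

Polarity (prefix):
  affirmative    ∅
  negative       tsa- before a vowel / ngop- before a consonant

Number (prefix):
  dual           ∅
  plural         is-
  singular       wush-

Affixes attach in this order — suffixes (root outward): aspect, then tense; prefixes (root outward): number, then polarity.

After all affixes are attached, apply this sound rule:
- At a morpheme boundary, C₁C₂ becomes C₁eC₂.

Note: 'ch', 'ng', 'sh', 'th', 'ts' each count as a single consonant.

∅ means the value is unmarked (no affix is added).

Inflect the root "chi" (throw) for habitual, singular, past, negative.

Attach number singular wush- → wushchi.
Attach aspect habitual -ev → wushchiev.
Attach polarity negative ngop- (before consonant 'w') → ngopwushchiev.
Attach tense past -ngo → ngopwushchievngo.
Apply epenthesis: ngopwushchievngo → ngopewushechievengo.

ngopewushechievengo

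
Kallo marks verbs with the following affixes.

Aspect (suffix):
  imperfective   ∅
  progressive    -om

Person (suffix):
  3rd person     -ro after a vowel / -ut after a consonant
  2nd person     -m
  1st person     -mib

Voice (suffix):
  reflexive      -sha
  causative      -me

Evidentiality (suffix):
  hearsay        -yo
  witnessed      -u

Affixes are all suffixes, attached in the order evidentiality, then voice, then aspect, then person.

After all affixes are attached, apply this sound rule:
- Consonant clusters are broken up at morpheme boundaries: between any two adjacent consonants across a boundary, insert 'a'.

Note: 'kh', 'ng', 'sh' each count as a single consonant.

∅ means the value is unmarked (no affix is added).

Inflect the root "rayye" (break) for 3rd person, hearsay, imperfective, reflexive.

rayyeyosharo

Attach evidentiality hearsay -yo → rayyeyo.
Attach voice reflexive -sha → rayyeyosha.
aspect = imperfective: zero marking, form stays rayyeyosha.
Attach person 3rd person -ro (after vowel 'a') → rayyeyosharo.
Epenthesis: no change.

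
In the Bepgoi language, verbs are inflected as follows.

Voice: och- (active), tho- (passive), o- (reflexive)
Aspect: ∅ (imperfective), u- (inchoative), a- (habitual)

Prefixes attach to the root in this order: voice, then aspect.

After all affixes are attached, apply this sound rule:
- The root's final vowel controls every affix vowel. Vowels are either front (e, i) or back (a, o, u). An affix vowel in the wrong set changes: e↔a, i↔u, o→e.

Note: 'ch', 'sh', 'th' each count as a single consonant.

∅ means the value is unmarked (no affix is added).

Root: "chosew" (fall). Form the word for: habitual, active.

Attach voice active och- → ochchosew.
Attach aspect habitual a- → aochchosew.
Apply vowel harmony: aochchosew → eechchosew.

eechchosew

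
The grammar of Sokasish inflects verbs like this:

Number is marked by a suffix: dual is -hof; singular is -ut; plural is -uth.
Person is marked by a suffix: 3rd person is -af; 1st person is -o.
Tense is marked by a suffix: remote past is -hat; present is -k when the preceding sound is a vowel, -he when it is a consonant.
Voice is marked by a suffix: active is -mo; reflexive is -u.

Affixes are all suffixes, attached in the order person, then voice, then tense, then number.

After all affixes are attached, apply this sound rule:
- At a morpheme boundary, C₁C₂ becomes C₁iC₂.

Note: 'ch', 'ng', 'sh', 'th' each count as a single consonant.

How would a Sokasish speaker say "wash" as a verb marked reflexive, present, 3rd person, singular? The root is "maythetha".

maythethaafukut

Attach person 3rd person -af → maythethaaf.
Attach voice reflexive -u → maythethaafu.
Attach tense present -k (after vowel 'u') → maythethaafuk.
Attach number singular -ut → maythethaafukut.
Epenthesis: no change.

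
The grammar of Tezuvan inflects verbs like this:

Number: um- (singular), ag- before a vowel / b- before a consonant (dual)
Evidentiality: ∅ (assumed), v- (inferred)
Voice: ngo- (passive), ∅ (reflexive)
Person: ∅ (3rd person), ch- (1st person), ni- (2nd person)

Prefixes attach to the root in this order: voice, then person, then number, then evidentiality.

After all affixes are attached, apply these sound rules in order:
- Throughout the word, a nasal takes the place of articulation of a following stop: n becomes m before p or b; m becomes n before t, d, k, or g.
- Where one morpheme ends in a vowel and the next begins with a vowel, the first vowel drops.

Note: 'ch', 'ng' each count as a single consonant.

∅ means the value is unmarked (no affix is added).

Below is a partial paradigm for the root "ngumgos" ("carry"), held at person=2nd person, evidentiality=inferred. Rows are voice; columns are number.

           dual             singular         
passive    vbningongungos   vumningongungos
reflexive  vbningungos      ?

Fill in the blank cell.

voice = reflexive: zero marking, form stays ngumgos.
Attach person 2nd person ni- → ningumgos.
Attach number singular um- → umningumgos.
Attach evidentiality inferred v- → vumningumgos.
Apply nasal assimilation: vumningumgos → vumningungos.
Vowel deletion: no change.

vumningungos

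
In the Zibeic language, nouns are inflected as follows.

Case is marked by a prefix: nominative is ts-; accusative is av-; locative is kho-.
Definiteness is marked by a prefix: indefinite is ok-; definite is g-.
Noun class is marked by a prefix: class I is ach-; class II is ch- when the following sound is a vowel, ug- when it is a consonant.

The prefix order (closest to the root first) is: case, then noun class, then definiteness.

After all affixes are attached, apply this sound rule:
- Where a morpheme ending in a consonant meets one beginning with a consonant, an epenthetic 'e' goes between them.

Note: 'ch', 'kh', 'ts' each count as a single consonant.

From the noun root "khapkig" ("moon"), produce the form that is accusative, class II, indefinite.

okechavekhapkig

Attach case accusative av- → avkhapkig.
Attach noun class class II ch- (before vowel 'a') → chavkhapkig.
Attach definiteness indefinite ok- → okchavkhapkig.
Apply epenthesis: okchavkhapkig → okechavekhapkig.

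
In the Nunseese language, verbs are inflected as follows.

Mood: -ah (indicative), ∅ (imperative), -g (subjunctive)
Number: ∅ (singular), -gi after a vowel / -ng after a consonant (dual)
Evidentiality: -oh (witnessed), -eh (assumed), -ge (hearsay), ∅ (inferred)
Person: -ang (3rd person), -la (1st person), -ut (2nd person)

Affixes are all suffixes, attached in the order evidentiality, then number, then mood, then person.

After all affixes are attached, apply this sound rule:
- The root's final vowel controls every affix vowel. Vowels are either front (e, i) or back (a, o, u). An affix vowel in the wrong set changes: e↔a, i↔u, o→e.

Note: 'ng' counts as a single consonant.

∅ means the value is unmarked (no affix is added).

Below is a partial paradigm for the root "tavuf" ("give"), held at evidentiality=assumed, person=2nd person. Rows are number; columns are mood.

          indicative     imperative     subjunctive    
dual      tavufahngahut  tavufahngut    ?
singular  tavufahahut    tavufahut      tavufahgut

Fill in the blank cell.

Attach evidentiality assumed -eh → tavufeh.
Attach number dual -ng (after consonant 'h') → tavufehng.
Attach mood subjunctive -g → tavufehngg.
Attach person 2nd person -ut → tavufehnggut.
Apply vowel harmony: tavufehnggut → tavufahnggut.

tavufahnggut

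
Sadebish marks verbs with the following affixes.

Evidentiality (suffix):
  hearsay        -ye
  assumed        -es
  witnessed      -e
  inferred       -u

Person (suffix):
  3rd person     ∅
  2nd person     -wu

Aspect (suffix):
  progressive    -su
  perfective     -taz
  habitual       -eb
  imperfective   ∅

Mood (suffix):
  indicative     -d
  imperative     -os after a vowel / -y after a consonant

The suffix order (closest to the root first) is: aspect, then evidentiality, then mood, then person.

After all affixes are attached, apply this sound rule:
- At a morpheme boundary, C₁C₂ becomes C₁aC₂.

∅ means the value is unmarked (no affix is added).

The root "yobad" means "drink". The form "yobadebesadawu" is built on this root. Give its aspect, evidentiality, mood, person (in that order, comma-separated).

habitual, assumed, indicative, 2nd person

Segment: yobad-eb-es-d-wu.
aspect: -eb → habitual.
evidentiality: -es → assumed.
mood: -d → indicative.
person: -wu → 2nd person.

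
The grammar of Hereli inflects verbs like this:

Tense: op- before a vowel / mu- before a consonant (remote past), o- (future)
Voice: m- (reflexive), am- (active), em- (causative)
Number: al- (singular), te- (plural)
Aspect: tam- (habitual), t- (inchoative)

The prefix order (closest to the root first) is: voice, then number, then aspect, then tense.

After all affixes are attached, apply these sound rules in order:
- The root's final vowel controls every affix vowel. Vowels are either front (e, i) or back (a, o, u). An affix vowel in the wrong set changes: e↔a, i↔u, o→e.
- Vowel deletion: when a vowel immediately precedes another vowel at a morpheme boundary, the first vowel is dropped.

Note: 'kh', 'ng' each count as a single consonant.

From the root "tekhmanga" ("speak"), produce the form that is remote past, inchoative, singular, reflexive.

mutalmtekhmanga

Attach voice reflexive m- → mtekhmanga.
Attach number singular al- → almtekhmanga.
Attach aspect inchoative t- → talmtekhmanga.
Attach tense remote past mu- (before consonant 't') → mutalmtekhmanga.
Vowel harmony: no change.
Vowel deletion: no change.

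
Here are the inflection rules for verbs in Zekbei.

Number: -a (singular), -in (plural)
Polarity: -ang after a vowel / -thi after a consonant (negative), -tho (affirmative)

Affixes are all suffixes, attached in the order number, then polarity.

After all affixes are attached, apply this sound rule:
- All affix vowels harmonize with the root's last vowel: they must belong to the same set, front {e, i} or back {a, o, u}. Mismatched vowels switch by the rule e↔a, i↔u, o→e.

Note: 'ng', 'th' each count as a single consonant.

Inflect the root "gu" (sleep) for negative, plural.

Attach number plural -in → guin.
Attach polarity negative -thi (after consonant 'n') → guinthi.
Apply vowel harmony: guinthi → guunthu.

guunthu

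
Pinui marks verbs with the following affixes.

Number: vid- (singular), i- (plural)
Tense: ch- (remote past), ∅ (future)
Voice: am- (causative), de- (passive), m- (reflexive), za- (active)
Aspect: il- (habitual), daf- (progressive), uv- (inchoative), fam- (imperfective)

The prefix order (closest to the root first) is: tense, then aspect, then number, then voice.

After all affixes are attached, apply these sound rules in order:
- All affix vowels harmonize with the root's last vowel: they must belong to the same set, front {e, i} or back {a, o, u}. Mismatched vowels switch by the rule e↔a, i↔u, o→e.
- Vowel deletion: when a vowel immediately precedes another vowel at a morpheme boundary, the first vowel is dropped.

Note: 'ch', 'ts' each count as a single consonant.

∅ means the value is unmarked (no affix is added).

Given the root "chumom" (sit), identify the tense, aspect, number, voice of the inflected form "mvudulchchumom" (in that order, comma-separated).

Segment: m-vid-il-ch-chumom.
tense: ch- → remote past.
aspect: il- → habitual.
number: vid- → singular.
voice: m- → reflexive.

remote past, habitual, singular, reflexive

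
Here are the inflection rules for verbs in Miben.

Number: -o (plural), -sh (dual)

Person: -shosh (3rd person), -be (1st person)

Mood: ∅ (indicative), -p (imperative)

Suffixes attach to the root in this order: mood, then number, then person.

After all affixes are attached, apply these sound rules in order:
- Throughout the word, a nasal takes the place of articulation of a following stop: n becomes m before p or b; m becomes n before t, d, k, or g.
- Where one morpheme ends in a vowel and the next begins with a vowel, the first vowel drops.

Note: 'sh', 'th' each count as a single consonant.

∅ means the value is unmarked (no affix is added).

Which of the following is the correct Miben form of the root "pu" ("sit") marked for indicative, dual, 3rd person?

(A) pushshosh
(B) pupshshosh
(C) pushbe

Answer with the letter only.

A

mood = indicative: zero marking, form stays pu.
Attach number dual -sh → push.
Attach person 3rd person -shosh → pushshosh.
Nasal assimilation: no change.
Vowel deletion: no change.
So the correct form is pushshosh, option (A).
(B) pupshshosh is wrong: it uses imperative instead of indicative for mood.
(C) pushbe is wrong: it uses 1st person instead of 3rd person for person.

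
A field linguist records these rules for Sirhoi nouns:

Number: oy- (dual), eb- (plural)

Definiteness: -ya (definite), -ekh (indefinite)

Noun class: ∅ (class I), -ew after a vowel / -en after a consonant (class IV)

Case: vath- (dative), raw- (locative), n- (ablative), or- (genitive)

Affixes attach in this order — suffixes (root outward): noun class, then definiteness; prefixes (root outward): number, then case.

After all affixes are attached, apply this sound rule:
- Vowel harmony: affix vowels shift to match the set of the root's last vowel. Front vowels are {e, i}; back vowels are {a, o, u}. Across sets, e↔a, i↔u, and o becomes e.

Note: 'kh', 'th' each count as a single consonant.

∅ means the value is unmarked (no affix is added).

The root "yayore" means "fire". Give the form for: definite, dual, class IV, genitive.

Attach number dual oy- → oyyayore.
Attach noun class class IV -ew (after vowel 'e') → oyyayoreew.
Attach case genitive or- → oroyyayoreew.
Attach definiteness definite -ya → oroyyayoreewya.
Apply vowel harmony: oroyyayoreewya → ereyyayoreewye.

ereyyayoreewye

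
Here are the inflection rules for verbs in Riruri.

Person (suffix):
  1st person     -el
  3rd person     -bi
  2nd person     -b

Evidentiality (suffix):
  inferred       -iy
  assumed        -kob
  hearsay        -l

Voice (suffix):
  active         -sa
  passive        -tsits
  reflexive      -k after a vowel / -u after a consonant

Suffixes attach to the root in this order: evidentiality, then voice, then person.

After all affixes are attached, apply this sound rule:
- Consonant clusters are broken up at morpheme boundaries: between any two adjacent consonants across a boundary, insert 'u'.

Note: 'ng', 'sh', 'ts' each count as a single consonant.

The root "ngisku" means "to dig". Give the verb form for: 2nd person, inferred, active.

Attach evidentiality inferred -iy → ngiskuiy.
Attach voice active -sa → ngiskuiysa.
Attach person 2nd person -b → ngiskuiysab.
Apply epenthesis: ngiskuiysab → ngiskuiyusab.

ngiskuiyusab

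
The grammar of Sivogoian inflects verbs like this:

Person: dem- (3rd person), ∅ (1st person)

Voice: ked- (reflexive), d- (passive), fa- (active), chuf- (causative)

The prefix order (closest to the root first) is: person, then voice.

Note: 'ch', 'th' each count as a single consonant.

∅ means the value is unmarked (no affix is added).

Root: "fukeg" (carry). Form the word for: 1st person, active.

fafukeg

person = 1st person: zero marking, form stays fukeg.
Attach voice active fa- → fafukeg.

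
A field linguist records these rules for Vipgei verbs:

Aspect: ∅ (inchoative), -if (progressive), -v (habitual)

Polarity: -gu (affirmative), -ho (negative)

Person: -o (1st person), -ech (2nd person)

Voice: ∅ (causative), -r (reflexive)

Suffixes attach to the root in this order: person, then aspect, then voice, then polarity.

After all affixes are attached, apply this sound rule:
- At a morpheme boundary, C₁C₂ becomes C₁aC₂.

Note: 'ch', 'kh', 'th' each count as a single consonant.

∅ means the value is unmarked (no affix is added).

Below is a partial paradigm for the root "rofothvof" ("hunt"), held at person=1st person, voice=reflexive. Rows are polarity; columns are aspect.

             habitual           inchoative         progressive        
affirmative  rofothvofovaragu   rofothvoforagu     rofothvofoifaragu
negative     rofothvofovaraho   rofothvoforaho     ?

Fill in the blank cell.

rofothvofoifaraho

Attach person 1st person -o → rofothvofo.
Attach aspect progressive -if → rofothvofoif.
Attach voice reflexive -r → rofothvofoifr.
Attach polarity negative -ho → rofothvofoifrho.
Apply epenthesis: rofothvofoifrho → rofothvofoifaraho.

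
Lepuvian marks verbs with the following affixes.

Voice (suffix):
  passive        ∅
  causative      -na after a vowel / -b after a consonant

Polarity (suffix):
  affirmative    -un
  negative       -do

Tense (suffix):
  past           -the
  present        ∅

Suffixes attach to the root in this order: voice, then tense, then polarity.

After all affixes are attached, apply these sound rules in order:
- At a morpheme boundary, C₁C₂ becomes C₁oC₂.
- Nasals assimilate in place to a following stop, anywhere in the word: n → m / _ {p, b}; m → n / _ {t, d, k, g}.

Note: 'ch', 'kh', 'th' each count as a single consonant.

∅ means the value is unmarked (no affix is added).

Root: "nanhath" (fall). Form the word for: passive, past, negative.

voice = passive: zero marking, form stays nanhath.
Attach tense past -the → nanhaththe.
Attach polarity negative -do → nanhaththedo.
Apply epenthesis: nanhaththedo → nanhathothedo.
Nasal assimilation: no change.

nanhathothedo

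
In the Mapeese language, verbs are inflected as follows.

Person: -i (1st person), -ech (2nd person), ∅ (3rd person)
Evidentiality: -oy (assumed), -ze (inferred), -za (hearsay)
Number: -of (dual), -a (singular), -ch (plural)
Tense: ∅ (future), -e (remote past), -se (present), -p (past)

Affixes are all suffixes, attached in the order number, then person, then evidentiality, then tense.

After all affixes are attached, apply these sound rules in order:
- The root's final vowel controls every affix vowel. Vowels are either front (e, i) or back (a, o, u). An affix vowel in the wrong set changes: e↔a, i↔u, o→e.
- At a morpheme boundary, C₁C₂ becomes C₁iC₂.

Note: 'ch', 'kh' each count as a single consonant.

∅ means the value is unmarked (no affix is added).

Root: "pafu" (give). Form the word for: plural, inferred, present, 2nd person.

pafuchachizasa

Attach number plural -ch → pafuch.
Attach person 2nd person -ech → pafuchech.
Attach evidentiality inferred -ze → pafuchechze.
Attach tense present -se → pafuchechzese.
Apply vowel harmony: pafuchechzese → pafuchachzasa.
Apply epenthesis: pafuchachzasa → pafuchachizasa.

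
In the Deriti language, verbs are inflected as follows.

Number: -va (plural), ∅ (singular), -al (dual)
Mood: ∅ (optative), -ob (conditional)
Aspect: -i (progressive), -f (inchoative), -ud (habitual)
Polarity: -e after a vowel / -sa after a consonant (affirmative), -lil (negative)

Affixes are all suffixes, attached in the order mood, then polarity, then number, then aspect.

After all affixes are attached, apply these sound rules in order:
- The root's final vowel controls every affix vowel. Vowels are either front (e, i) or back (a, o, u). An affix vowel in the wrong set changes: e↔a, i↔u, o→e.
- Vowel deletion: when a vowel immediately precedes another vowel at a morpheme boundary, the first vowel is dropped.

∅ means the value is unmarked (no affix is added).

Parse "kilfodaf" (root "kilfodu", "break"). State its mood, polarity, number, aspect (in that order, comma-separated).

optative, affirmative, singular, inchoative

Segment: kilfodu-e-f.
mood: ∅ → optative.
polarity: -e/sa → affirmative.
number: ∅ → singular.
aspect: -f → inchoative.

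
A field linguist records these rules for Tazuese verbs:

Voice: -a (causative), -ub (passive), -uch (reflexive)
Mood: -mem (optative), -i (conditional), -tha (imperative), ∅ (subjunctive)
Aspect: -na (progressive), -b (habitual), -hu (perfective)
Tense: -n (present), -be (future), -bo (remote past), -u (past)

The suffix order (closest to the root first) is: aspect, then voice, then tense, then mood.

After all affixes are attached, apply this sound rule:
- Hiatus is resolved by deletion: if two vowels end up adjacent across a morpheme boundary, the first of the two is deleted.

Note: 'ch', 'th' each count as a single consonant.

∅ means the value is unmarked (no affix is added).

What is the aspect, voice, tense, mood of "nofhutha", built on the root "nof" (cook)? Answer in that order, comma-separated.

Segment: nof-hu-a-u-tha.
aspect: -hu → perfective.
voice: -a → causative.
tense: -u → past.
mood: -tha → imperative.

perfective, causative, past, imperative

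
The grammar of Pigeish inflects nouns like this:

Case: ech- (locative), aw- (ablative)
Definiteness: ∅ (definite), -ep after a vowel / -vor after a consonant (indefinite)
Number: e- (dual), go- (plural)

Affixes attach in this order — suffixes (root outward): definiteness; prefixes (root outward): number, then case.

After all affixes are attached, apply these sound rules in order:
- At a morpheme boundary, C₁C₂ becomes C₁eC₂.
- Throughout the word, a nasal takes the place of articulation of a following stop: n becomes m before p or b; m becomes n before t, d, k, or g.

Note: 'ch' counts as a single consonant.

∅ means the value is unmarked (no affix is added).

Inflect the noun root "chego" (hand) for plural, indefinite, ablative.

Attach definiteness indefinite -ep (after vowel 'o') → chegoep.
Attach number plural go- → gochegoep.
Attach case ablative aw- → awgochegoep.
Apply epenthesis: awgochegoep → awegochegoep.
Nasal assimilation: no change.

awegochegoep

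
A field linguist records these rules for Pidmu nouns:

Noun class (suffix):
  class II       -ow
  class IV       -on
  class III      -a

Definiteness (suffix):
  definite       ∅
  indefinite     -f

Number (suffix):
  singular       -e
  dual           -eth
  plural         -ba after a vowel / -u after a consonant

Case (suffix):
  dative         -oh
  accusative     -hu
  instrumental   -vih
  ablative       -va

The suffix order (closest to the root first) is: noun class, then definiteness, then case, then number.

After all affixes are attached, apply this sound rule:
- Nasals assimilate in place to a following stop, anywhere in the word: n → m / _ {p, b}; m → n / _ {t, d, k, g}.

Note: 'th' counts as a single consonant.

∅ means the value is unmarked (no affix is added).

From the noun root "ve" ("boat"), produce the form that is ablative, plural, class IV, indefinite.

Attach noun class class IV -on → veon.
Attach definiteness indefinite -f → veonf.
Attach case ablative -va → veonfva.
Attach number plural -ba (after vowel 'a') → veonfvaba.
Nasal assimilation: no change.

veonfvaba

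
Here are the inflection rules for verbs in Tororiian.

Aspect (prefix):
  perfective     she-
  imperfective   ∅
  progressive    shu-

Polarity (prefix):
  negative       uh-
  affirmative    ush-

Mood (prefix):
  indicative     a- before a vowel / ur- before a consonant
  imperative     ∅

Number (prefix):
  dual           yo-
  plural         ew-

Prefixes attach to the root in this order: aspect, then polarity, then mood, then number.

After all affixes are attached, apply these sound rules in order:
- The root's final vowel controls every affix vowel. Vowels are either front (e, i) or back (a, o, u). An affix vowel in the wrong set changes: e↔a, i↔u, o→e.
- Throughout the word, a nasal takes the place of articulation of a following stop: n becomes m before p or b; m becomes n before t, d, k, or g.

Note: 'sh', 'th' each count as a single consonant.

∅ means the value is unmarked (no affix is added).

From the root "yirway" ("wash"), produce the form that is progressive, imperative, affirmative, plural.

awushshuyirway

Attach aspect progressive shu- → shuyirway.
Attach polarity affirmative ush- → ushshuyirway.
mood = imperative: zero marking, form stays ushshuyirway.
Attach number plural ew- → ewushshuyirway.
Apply vowel harmony: ewushshuyirway → awushshuyirway.
Nasal assimilation: no change.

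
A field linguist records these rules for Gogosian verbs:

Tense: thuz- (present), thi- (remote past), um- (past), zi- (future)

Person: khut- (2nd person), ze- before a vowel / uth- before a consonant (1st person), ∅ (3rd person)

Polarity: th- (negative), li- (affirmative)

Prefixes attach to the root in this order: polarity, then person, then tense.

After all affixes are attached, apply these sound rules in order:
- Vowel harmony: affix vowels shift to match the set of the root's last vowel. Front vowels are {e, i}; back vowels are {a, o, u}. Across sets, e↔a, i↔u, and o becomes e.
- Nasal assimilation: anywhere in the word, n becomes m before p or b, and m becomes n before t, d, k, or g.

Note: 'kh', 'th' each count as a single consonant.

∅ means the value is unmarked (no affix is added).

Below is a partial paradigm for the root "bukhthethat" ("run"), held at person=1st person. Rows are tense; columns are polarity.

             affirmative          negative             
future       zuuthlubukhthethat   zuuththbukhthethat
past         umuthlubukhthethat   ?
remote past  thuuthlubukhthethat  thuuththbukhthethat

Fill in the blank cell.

Attach polarity negative th- → thbukhthethat.
Attach person 1st person uth- (before consonant 'th') → uththbukhthethat.
Attach tense past um- → umuththbukhthethat.
Vowel harmony: no change.
Nasal assimilation: no change.

umuththbukhthethat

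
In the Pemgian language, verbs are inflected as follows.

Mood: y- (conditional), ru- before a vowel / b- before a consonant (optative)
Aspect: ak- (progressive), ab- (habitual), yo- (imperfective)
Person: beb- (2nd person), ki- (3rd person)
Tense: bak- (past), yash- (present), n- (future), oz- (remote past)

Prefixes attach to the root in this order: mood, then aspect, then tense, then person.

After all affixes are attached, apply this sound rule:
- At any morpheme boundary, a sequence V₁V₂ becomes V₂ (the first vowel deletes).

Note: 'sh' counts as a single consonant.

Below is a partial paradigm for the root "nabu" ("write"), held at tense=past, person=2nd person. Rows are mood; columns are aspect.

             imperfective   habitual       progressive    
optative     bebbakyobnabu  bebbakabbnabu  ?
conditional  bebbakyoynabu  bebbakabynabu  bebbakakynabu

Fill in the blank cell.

bebbakakbnabu

Attach mood optative b- (before consonant 'n') → bnabu.
Attach aspect progressive ak- → akbnabu.
Attach tense past bak- → bakakbnabu.
Attach person 2nd person beb- → bebbakakbnabu.
Vowel deletion: no change.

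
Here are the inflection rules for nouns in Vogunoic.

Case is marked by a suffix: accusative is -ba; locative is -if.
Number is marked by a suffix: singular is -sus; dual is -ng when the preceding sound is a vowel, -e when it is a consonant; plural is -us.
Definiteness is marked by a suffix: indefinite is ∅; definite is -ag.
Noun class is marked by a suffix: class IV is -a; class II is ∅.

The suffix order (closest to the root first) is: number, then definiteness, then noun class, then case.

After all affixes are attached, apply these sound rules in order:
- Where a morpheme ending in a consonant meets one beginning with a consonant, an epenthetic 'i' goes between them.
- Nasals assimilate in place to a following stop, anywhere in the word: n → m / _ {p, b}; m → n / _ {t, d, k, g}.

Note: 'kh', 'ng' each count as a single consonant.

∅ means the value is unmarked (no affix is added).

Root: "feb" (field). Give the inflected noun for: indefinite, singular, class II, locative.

Attach number singular -sus → febsus.
definiteness = indefinite: zero marking, form stays febsus.
noun class = class II: zero marking, form stays febsus.
Attach case locative -if → febsusif.
Apply epenthesis: febsusif → febisusif.
Nasal assimilation: no change.

febisusif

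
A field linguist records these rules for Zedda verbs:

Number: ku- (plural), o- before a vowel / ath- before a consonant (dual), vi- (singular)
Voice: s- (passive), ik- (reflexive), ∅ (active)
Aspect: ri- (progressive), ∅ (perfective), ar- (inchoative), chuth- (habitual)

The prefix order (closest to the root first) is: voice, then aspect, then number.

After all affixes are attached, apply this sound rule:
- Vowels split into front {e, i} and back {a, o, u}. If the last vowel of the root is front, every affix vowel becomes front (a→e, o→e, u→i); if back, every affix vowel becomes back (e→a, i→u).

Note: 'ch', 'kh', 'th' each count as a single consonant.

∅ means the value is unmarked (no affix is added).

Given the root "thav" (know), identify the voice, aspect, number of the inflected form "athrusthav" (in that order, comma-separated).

passive, progressive, dual

Segment: ath-ri-s-thav.
voice: s- → passive.
aspect: ri- → progressive.
number: o/ath- → dual.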